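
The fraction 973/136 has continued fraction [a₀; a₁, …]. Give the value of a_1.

973 = 7·136 + 21, so a_0 = 7
136 = 6·21 + 10, so a_1 = 6

6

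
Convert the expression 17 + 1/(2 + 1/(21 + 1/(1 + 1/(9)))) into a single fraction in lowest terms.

7835/448

Starting at the tail and folding back:
Start with 9.
1 + 1/(9/1) = 1 + 1/9 = 10/9
21 + 1/(10/9) = 21 + 9/10 = 219/10
2 + 1/(219/10) = 2 + 10/219 = 448/219
17 + 1/(448/219) = 17 + 219/448 = 7835/448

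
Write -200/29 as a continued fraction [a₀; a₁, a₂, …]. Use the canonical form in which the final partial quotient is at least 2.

Apply division with remainder until the remainder is 0:
-200 = -7·29 + 3, so a_0 = -7
29 = 9·3 + 2, so a_1 = 9
3 = 1·2 + 1, so a_2 = 1
2 = 2·1 + 0, so a_3 = 2

[-7; 9, 1, 2]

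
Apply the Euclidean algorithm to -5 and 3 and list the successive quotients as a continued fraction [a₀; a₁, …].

[-2; 3]

Repeatedly divide and take the remainder:
-5 = -2·3 + 1, so a_0 = -2
3 = 3·1 + 0, so a_1 = 3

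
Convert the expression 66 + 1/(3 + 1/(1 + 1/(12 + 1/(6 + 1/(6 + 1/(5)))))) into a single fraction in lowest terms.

Start with 5.
6 + 1/(5/1) = 6 + 1/5 = 31/5
6 + 1/(31/5) = 6 + 5/31 = 191/31
12 + 1/(191/31) = 12 + 31/191 = 2323/191
1 + 1/(2323/191) = 1 + 191/2323 = 2514/2323
3 + 1/(2514/2323) = 3 + 2323/2514 = 9865/2514
66 + 1/(9865/2514) = 66 + 2514/9865 = 653604/9865

653604/9865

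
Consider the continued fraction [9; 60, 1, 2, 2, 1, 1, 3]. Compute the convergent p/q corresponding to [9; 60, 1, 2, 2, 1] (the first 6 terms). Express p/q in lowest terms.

Start with 1.
2 + 1/(1/1) = 2 + 1/1 = 3/1
2 + 1/(3/1) = 2 + 1/3 = 7/3
1 + 1/(7/3) = 1 + 3/7 = 10/7
60 + 1/(10/7) = 60 + 7/10 = 607/10
9 + 1/(607/10) = 9 + 10/607 = 5473/607

5473/607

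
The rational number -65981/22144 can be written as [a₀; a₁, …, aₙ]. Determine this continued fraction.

[-3; 49, 10, 45]

-65981 = -3·22144 + 451, so a_0 = -3
22144 = 49·451 + 45, so a_1 = 49
451 = 10·45 + 1, so a_2 = 10
45 = 45·1 + 0, so a_3 = 45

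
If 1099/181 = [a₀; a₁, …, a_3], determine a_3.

Run the Euclidean algorithm, recording each quotient:
1099 = 6·181 + 13, so a_0 = 6
181 = 13·13 + 12, so a_1 = 13
13 = 1·12 + 1, so a_2 = 1
12 = 12·1 + 0, so a_3 = 12

12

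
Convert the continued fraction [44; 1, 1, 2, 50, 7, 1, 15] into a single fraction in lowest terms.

1430921/32084

Work from the innermost term outward:
Start with 15.
1 + 1/(15/1) = 1 + 1/15 = 16/15
7 + 1/(16/15) = 7 + 15/16 = 127/16
50 + 1/(127/16) = 50 + 16/127 = 6366/127
2 + 1/(6366/127) = 2 + 127/6366 = 12859/6366
1 + 1/(12859/6366) = 1 + 6366/12859 = 19225/12859
1 + 1/(19225/12859) = 1 + 12859/19225 = 32084/19225
44 + 1/(32084/19225) = 44 + 19225/32084 = 1430921/32084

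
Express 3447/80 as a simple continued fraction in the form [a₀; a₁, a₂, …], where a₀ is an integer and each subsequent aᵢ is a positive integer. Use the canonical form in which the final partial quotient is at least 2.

3447 ÷ 80 → quotient 43, remainder 7
80 ÷ 7 → quotient 11, remainder 3
7 ÷ 3 → quotient 2, remainder 1
3 ÷ 1 → quotient 3, remainder 0

[43; 11, 2, 3]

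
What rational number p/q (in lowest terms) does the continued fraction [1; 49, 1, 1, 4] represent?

a_0 = 1: 1/1
a_1 = 49: 50/49
a_2 = 1: 51/50
a_3 = 1: 101/99
a_4 = 4: 455/446

455/446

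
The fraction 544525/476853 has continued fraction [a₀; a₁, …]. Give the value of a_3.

2

Run the Euclidean algorithm, recording each quotient:
⌊544525/476853⌋ = 1, remainder 67672
⌊476853/67672⌋ = 7, remainder 3149
⌊67672/3149⌋ = 21, remainder 1543
⌊3149/1543⌋ = 2, remainder 63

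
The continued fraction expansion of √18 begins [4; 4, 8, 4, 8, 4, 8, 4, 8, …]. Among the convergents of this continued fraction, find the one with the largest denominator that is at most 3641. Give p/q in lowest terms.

4756/1121

a_0 = 4: 4/1  (≤ bound)
a_1 = 4: 17/4  (≤ bound)
a_2 = 8: 140/33  (≤ bound)
a_3 = 4: 577/136  (≤ bound)
a_4 = 8: 4756/1121  (≤ bound)
a_5 = 4: 19601/4620  (> 3641, stop)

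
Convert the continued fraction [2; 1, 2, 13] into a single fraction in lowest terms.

107/40

Collapse the nested fraction from the inside out:
Start with 13.
2 + 1/(13/1) = 2 + 1/13 = 27/13
1 + 1/(27/13) = 1 + 13/27 = 40/27
2 + 1/(40/27) = 2 + 27/40 = 107/40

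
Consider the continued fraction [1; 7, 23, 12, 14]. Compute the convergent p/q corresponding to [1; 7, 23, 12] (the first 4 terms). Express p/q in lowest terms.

2228/1951

Start with 12.
23 + 1/(12/1) = 23 + 1/12 = 277/12
7 + 1/(277/12) = 7 + 12/277 = 1951/277
1 + 1/(1951/277) = 1 + 277/1951 = 2228/1951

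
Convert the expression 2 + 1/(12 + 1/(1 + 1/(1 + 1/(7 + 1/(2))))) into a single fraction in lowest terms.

a_0 = 2: 2/1
a_1 = 12: 25/12
a_2 = 1: 27/13
a_3 = 1: 52/25
a_4 = 7: 391/188
a_5 = 2: 834/401

834/401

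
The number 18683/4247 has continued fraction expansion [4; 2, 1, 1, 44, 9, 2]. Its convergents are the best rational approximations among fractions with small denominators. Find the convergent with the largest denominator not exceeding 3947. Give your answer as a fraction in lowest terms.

List convergents until the denominator exceeds the bound:
a_0 = 4: 4/1  (≤ bound)
a_1 = 2: 9/2  (≤ bound)
a_2 = 1: 13/3  (≤ bound)
a_3 = 1: 22/5  (≤ bound)
a_4 = 44: 981/223  (≤ bound)
a_5 = 9: 8851/2012  (≤ bound)
a_6 = 2: 18683/4247  (> 3947, stop)

8851/2012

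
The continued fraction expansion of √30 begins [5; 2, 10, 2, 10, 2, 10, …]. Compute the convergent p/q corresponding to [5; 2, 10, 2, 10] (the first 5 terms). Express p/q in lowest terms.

2525/461

Use the convergent recurrence hₖ = aₖ·hₖ₋₁ + hₖ₋₂ (and likewise for the denominators kₖ):
a_0 = 5: 5/1
a_1 = 2: 11/2
a_2 = 10: 115/21
a_3 = 2: 241/44
a_4 = 10: 2525/461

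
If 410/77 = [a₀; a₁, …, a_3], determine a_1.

3

Run the Euclidean algorithm, recording each quotient:
410 ÷ 77 → quotient 5, remainder 25
77 ÷ 25 → quotient 3, remainder 2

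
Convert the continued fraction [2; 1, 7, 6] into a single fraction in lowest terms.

141/49

Start with 6.
7 + 1/(6/1) = 7 + 1/6 = 43/6
1 + 1/(43/6) = 1 + 6/43 = 49/43
2 + 1/(49/43) = 2 + 43/49 = 141/49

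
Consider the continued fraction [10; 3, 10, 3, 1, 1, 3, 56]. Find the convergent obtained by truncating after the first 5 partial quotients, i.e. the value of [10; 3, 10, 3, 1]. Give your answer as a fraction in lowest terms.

1311/127

a_0 = 10: 10/1
a_1 = 3: 31/3
a_2 = 10: 320/31
a_3 = 3: 991/96
a_4 = 1: 1311/127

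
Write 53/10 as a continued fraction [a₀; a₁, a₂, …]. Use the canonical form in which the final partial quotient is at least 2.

[5; 3, 3]

53 = 5·10 + 3, so a_0 = 5
10 = 3·3 + 1, so a_1 = 3
3 = 3·1 + 0, so a_2 = 3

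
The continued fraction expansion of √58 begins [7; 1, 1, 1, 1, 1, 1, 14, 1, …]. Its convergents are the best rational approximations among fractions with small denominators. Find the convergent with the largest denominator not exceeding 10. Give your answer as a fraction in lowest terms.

61/8

List convergents until the denominator exceeds the bound:
a_0 = 7: 7/1  (≤ bound)
a_1 = 1: 8/1  (≤ bound)
a_2 = 1: 15/2  (≤ bound)
a_3 = 1: 23/3  (≤ bound)
a_4 = 1: 38/5  (≤ bound)
a_5 = 1: 61/8  (≤ bound)
a_6 = 1: 99/13  (> 10, stop)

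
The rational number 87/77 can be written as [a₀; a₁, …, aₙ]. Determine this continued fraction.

[1; 7, 1, 2, 3]

Repeatedly divide and take the remainder:
87 = 1·77 + 10, so a_0 = 1
77 = 7·10 + 7, so a_1 = 7
10 = 1·7 + 3, so a_2 = 1
7 = 2·3 + 1, so a_3 = 2
3 = 3·1 + 0, so a_4 = 3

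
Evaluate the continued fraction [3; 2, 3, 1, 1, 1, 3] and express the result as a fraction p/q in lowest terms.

313/91

Use the convergent recurrence hₖ = aₖ·hₖ₋₁ + hₖ₋₂ (and likewise for the denominators kₖ):
a_0 = 3: 3/1
a_1 = 2: 7/2
a_2 = 3: 24/7
a_3 = 1: 31/9
a_4 = 1: 55/16
a_5 = 1: 86/25
a_6 = 3: 313/91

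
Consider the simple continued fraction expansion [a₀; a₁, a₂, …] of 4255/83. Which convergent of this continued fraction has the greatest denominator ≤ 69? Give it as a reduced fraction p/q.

1743/34

a_0 = 51: 51/1  (≤ bound)
a_1 = 3: 154/3  (≤ bound)
a_2 = 1: 205/4  (≤ bound)
a_3 = 3: 769/15  (≤ bound)
a_4 = 2: 1743/34  (≤ bound)
a_5 = 2: 4255/83  (> 69, stop)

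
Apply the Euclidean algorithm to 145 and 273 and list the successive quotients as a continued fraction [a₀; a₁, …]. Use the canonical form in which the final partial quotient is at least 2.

[0; 1, 1, 7, 1, 1, 8]

Repeatedly divide and take the remainder:
145 ÷ 273 → quotient 0, remainder 145
273 ÷ 145 → quotient 1, remainder 128
145 ÷ 128 → quotient 1, remainder 17
128 ÷ 17 → quotient 7, remainder 9
17 ÷ 9 → quotient 1, remainder 8
9 ÷ 8 → quotient 1, remainder 1
8 ÷ 1 → quotient 8, remainder 0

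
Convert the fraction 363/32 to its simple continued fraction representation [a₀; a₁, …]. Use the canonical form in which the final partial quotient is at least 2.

[11; 2, 1, 10]

363 = 11·32 + 11, so a_0 = 11
32 = 2·11 + 10, so a_1 = 2
11 = 1·10 + 1, so a_2 = 1
10 = 10·1 + 0, so a_3 = 10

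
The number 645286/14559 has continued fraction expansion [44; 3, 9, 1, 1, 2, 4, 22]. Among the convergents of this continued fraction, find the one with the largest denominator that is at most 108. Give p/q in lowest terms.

2615/59

a_0 = 44: 44/1  (≤ bound)
a_1 = 3: 133/3  (≤ bound)
a_2 = 9: 1241/28  (≤ bound)
a_3 = 1: 1374/31  (≤ bound)
a_4 = 1: 2615/59  (≤ bound)
a_5 = 2: 6604/149  (> 108, stop)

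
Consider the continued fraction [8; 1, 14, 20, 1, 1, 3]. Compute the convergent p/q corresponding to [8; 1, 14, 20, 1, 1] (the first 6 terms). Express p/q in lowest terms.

5512/617

Start with 1.
1 + 1/(1/1) = 1 + 1/1 = 2/1
20 + 1/(2/1) = 20 + 1/2 = 41/2
14 + 1/(41/2) = 14 + 2/41 = 576/41
1 + 1/(576/41) = 1 + 41/576 = 617/576
8 + 1/(617/576) = 8 + 576/617 = 5512/617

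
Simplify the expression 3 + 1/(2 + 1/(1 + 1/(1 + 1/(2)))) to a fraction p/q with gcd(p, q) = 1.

44/13

a_0 = 3: 3/1
a_1 = 2: 7/2
a_2 = 1: 10/3
a_3 = 1: 17/5
a_4 = 2: 44/13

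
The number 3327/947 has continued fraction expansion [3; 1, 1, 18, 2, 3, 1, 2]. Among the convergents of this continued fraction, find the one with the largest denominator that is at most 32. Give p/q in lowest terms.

a_0 = 3: 3/1  (≤ bound)
a_1 = 1: 4/1  (≤ bound)
a_2 = 1: 7/2  (≤ bound)
a_3 = 18: 130/37  (> 32, stop)

7/2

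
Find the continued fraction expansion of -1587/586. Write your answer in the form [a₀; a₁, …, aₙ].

Repeatedly divide and take the remainder:
-1587 = -3·586 + 171, so a_0 = -3
586 = 3·171 + 73, so a_1 = 3
171 = 2·73 + 25, so a_2 = 2
73 = 2·25 + 23, so a_3 = 2
25 = 1·23 + 2, so a_4 = 1
23 = 11·2 + 1, so a_5 = 11
2 = 2·1 + 0, so a_6 = 2

[-3; 3, 2, 2, 1, 11, 2]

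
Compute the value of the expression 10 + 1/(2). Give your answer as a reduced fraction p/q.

a_0 = 10: 10/1
a_1 = 2: 21/2

21/2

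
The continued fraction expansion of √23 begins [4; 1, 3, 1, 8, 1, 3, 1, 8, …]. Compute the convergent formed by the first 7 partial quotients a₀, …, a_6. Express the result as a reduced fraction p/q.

916/191

Start with 3.
1 + 1/(3/1) = 1 + 1/3 = 4/3
8 + 1/(4/3) = 8 + 3/4 = 35/4
1 + 1/(35/4) = 1 + 4/35 = 39/35
3 + 1/(39/35) = 3 + 35/39 = 152/39
1 + 1/(152/39) = 1 + 39/152 = 191/152
4 + 1/(191/152) = 4 + 152/191 = 916/191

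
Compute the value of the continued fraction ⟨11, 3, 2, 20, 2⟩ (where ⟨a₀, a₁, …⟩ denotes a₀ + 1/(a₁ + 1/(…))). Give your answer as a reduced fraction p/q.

Build up convergents one term at a time:
a_0 = 11: 11/1
a_1 = 3: 34/3
a_2 = 2: 79/7
a_3 = 20: 1614/143
a_4 = 2: 3307/293

3307/293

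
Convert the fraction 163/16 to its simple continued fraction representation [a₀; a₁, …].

163 = 10·16 + 3, so a_0 = 10
16 = 5·3 + 1, so a_1 = 5
3 = 3·1 + 0, so a_2 = 3

[10; 5, 3]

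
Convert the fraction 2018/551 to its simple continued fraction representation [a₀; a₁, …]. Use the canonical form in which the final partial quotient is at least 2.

2018 = 3·551 + 365, so a_0 = 3
551 = 1·365 + 186, so a_1 = 1
365 = 1·186 + 179, so a_2 = 1
186 = 1·179 + 7, so a_3 = 1
179 = 25·7 + 4, so a_4 = 25
7 = 1·4 + 3, so a_5 = 1
4 = 1·3 + 1, so a_6 = 1
3 = 3·1 + 0, so a_7 = 3

[3; 1, 1, 1, 25, 1, 1, 3]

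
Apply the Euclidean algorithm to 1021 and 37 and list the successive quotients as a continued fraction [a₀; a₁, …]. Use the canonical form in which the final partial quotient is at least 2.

[27; 1, 1, 2, 7]

Run the Euclidean algorithm, recording each quotient:
⌊1021/37⌋ = 27, remainder 22
⌊37/22⌋ = 1, remainder 15
⌊22/15⌋ = 1, remainder 7
⌊15/7⌋ = 2, remainder 1
⌊7/1⌋ = 7, remainder 0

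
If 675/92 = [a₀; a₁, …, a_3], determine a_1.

675 = 7·92 + 31, so a_0 = 7
92 = 2·31 + 30, so a_1 = 2

2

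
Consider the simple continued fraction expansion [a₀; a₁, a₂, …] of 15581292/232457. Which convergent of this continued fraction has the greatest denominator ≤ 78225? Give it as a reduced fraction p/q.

List convergents until the denominator exceeds the bound:
a_0 = 67: 67/1  (≤ bound)
a_1 = 34: 2279/34  (≤ bound)
a_2 = 1: 2346/35  (≤ bound)
a_3 = 5: 14009/209  (≤ bound)
a_4 = 12: 170454/2543  (≤ bound)
a_5 = 1: 184463/2752  (≤ bound)
a_6 = 11: 2199547/32815  (≤ bound)
a_7 = 7: 15581292/232457  (> 78225, stop)

2199547/32815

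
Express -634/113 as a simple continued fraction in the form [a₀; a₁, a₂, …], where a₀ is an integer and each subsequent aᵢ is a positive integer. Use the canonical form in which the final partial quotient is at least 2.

[-6; 2, 1, 1, 3, 6]

Run the Euclidean algorithm, recording each quotient:
⌊-634/113⌋ = -6, remainder 44
⌊113/44⌋ = 2, remainder 25
⌊44/25⌋ = 1, remainder 19
⌊25/19⌋ = 1, remainder 6
⌊19/6⌋ = 3, remainder 1
⌊6/1⌋ = 6, remainder 0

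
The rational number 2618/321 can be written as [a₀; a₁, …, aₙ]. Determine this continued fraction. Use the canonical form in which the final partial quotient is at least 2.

[8; 6, 2, 2, 1, 1, 1, 2]

Repeatedly divide and take the remainder:
⌊2618/321⌋ = 8, remainder 50
⌊321/50⌋ = 6, remainder 21
⌊50/21⌋ = 2, remainder 8
⌊21/8⌋ = 2, remainder 5
⌊8/5⌋ = 1, remainder 3
⌊5/3⌋ = 1, remainder 2
⌊3/2⌋ = 1, remainder 1
⌊2/1⌋ = 2, remainder 0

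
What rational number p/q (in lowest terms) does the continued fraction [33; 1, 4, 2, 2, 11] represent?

Start with 11.
2 + 1/(11/1) = 2 + 1/11 = 23/11
2 + 1/(23/11) = 2 + 11/23 = 57/23
4 + 1/(57/23) = 4 + 23/57 = 251/57
1 + 1/(251/57) = 1 + 57/251 = 308/251
33 + 1/(308/251) = 33 + 251/308 = 10415/308

10415/308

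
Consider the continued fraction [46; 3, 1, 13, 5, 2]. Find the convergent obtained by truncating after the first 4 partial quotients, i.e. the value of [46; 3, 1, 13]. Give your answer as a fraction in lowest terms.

2544/55

Use the convergent recurrence hₖ = aₖ·hₖ₋₁ + hₖ₋₂ (and likewise for the denominators kₖ):
a_0 = 46: 46/1
a_1 = 3: 139/3
a_2 = 1: 185/4
a_3 = 13: 2544/55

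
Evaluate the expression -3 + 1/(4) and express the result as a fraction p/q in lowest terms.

Start with 4.
-3 + 1/(4/1) = -3 + 1/4 = -11/4

-11/4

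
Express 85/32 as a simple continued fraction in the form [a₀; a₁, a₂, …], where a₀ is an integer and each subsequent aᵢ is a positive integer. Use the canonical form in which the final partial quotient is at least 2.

[2; 1, 1, 1, 10]

85 ÷ 32 → quotient 2, remainder 21
32 ÷ 21 → quotient 1, remainder 11
21 ÷ 11 → quotient 1, remainder 10
11 ÷ 10 → quotient 1, remainder 1
10 ÷ 1 → quotient 10, remainder 0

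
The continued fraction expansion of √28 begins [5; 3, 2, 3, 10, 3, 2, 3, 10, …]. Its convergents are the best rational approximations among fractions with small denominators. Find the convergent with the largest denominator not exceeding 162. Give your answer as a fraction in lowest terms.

127/24

a_0 = 5: 5/1  (≤ bound)
a_1 = 3: 16/3  (≤ bound)
a_2 = 2: 37/7  (≤ bound)
a_3 = 3: 127/24  (≤ bound)
a_4 = 10: 1307/247  (> 162, stop)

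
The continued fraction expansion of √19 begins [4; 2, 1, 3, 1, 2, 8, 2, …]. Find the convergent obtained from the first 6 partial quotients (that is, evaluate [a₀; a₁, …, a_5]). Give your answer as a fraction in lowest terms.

Use the convergent recurrence hₖ = aₖ·hₖ₋₁ + hₖ₋₂ (and likewise for the denominators kₖ):
a_0 = 4: 4/1
a_1 = 2: 9/2
a_2 = 1: 13/3
a_3 = 3: 48/11
a_4 = 1: 61/14
a_5 = 2: 170/39

170/39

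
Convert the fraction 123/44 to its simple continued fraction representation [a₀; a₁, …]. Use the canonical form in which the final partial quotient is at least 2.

⌊123/44⌋ = 2, remainder 35
⌊44/35⌋ = 1, remainder 9
⌊35/9⌋ = 3, remainder 8
⌊9/8⌋ = 1, remainder 1
⌊8/1⌋ = 8, remainder 0

[2; 1, 3, 1, 8]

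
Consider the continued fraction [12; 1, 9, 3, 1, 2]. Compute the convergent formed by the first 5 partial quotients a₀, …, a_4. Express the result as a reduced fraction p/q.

529/41

a_0 = 12: 12/1
a_1 = 1: 13/1
a_2 = 9: 129/10
a_3 = 3: 400/31
a_4 = 1: 529/41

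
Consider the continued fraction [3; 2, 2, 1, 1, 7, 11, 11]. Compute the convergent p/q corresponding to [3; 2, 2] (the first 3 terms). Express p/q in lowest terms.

17/5

Collapse the nested fraction from the inside out:
Start with 2.
2 + 1/(2/1) = 2 + 1/2 = 5/2
3 + 1/(5/2) = 3 + 2/5 = 17/5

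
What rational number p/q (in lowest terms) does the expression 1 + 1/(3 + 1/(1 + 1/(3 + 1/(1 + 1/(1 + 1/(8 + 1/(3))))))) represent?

1147/907

Collapse the nested fraction from the inside out:
Start with 3.
8 + 1/(3/1) = 8 + 1/3 = 25/3
1 + 1/(25/3) = 1 + 3/25 = 28/25
1 + 1/(28/25) = 1 + 25/28 = 53/28
3 + 1/(53/28) = 3 + 28/53 = 187/53
1 + 1/(187/53) = 1 + 53/187 = 240/187
3 + 1/(240/187) = 3 + 187/240 = 907/240
1 + 1/(907/240) = 1 + 240/907 = 1147/907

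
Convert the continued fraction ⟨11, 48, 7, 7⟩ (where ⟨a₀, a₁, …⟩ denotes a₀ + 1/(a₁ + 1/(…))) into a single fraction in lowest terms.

Compute successive convergents:
a_0 = 11: 11/1
a_1 = 48: 529/48
a_2 = 7: 3714/337
a_3 = 7: 26527/2407

26527/2407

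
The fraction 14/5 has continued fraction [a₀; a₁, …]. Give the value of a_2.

Run the Euclidean algorithm, recording each quotient:
⌊14/5⌋ = 2, remainder 4
⌊5/4⌋ = 1, remainder 1
⌊4/1⌋ = 4, remainder 0

4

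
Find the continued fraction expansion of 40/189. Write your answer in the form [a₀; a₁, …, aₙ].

[0; 4, 1, 2, 1, 1, 1, 3]

40 ÷ 189 → quotient 0, remainder 40
189 ÷ 40 → quotient 4, remainder 29
40 ÷ 29 → quotient 1, remainder 11
29 ÷ 11 → quotient 2, remainder 7
11 ÷ 7 → quotient 1, remainder 4
7 ÷ 4 → quotient 1, remainder 3
4 ÷ 3 → quotient 1, remainder 1
3 ÷ 1 → quotient 3, remainder 0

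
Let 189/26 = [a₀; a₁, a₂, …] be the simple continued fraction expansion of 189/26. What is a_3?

⌊189/26⌋ = 7, remainder 7
⌊26/7⌋ = 3, remainder 5
⌊7/5⌋ = 1, remainder 2
⌊5/2⌋ = 2, remainder 1

2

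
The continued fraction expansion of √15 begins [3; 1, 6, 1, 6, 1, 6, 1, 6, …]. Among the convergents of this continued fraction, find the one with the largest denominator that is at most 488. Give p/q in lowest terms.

1677/433

List convergents until the denominator exceeds the bound:
a_0 = 3: 3/1  (≤ bound)
a_1 = 1: 4/1  (≤ bound)
a_2 = 6: 27/7  (≤ bound)
a_3 = 1: 31/8  (≤ bound)
a_4 = 6: 213/55  (≤ bound)
a_5 = 1: 244/63  (≤ bound)
a_6 = 6: 1677/433  (≤ bound)
a_7 = 1: 1921/496  (> 488, stop)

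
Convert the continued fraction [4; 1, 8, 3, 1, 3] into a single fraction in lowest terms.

Start with 3.
1 + 1/(3/1) = 1 + 1/3 = 4/3
3 + 1/(4/3) = 3 + 3/4 = 15/4
8 + 1/(15/4) = 8 + 4/15 = 124/15
1 + 1/(124/15) = 1 + 15/124 = 139/124
4 + 1/(139/124) = 4 + 124/139 = 680/139

680/139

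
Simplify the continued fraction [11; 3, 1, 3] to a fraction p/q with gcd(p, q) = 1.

Build up convergents one term at a time:
a_0 = 11: 11/1
a_1 = 3: 34/3
a_2 = 1: 45/4
a_3 = 3: 169/15

169/15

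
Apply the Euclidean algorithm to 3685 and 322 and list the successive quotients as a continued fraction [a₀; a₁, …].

[11; 2, 3, 1, 35]

Repeatedly divide and take the remainder:
⌊3685/322⌋ = 11, remainder 143
⌊322/143⌋ = 2, remainder 36
⌊143/36⌋ = 3, remainder 35
⌊36/35⌋ = 1, remainder 1
⌊35/1⌋ = 35, remainder 0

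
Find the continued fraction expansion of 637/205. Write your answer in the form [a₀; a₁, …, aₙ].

637 ÷ 205 → quotient 3, remainder 22
205 ÷ 22 → quotient 9, remainder 7
22 ÷ 7 → quotient 3, remainder 1
7 ÷ 1 → quotient 7, remainder 0

[3; 9, 3, 7]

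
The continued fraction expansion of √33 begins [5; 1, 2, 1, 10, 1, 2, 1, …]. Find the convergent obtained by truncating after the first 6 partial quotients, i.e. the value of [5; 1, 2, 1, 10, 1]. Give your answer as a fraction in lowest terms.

270/47

Collapse the nested fraction from the inside out:
Start with 1.
10 + 1/(1/1) = 10 + 1/1 = 11/1
1 + 1/(11/1) = 1 + 1/11 = 12/11
2 + 1/(12/11) = 2 + 11/12 = 35/12
1 + 1/(35/12) = 1 + 12/35 = 47/35
5 + 1/(47/35) = 5 + 35/47 = 270/47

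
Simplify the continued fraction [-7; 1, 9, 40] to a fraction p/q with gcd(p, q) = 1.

-2446/401

Start with 40.
9 + 1/(40/1) = 9 + 1/40 = 361/40
1 + 1/(361/40) = 1 + 40/361 = 401/361
-7 + 1/(401/361) = -7 + 361/401 = -2446/401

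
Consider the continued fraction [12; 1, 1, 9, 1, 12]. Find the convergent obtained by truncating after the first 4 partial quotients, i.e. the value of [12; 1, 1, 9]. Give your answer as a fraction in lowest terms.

Compute successive convergents:
a_0 = 12: 12/1
a_1 = 1: 13/1
a_2 = 1: 25/2
a_3 = 9: 238/19

238/19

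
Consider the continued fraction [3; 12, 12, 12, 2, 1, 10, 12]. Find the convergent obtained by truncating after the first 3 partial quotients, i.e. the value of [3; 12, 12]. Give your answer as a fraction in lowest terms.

Start with 12.
12 + 1/(12/1) = 12 + 1/12 = 145/12
3 + 1/(145/12) = 3 + 12/145 = 447/145

447/145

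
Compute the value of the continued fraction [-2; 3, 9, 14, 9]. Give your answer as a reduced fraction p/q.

Collapse the nested fraction from the inside out:
Start with 9.
14 + 1/(9/1) = 14 + 1/9 = 127/9
9 + 1/(127/9) = 9 + 9/127 = 1152/127
3 + 1/(1152/127) = 3 + 127/1152 = 3583/1152
-2 + 1/(3583/1152) = -2 + 1152/3583 = -6014/3583

-6014/3583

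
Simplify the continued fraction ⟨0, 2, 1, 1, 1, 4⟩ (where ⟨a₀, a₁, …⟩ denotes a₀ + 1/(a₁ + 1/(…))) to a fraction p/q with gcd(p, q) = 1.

14/37

Start with 4.
1 + 1/(4/1) = 1 + 1/4 = 5/4
1 + 1/(5/4) = 1 + 4/5 = 9/5
1 + 1/(9/5) = 1 + 5/9 = 14/9
2 + 1/(14/9) = 2 + 9/14 = 37/14
0 + 1/(37/14) = 0 + 14/37 = 14/37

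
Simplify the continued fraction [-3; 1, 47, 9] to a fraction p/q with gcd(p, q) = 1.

-875/433

Use the convergent recurrence hₖ = aₖ·hₖ₋₁ + hₖ₋₂ (and likewise for the denominators kₖ):
a_0 = -3: -3/1
a_1 = 1: -2/1
a_2 = 47: -97/48
a_3 = 9: -875/433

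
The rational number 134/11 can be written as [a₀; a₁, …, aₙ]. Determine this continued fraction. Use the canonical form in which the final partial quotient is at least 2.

[12; 5, 2]

⌊134/11⌋ = 12, remainder 2
⌊11/2⌋ = 5, remainder 1
⌊2/1⌋ = 2, remainder 0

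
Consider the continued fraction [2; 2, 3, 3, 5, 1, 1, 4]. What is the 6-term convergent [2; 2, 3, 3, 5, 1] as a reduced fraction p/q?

a_0 = 2: 2/1
a_1 = 2: 5/2
a_2 = 3: 17/7
a_3 = 3: 56/23
a_4 = 5: 297/122
a_5 = 1: 353/145

353/145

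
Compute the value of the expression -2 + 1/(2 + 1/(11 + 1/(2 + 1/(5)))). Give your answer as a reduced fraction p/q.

Build up convergents one term at a time:
a_0 = -2: -2/1
a_1 = 2: -3/2
a_2 = 11: -35/23
a_3 = 2: -73/48
a_4 = 5: -400/263

-400/263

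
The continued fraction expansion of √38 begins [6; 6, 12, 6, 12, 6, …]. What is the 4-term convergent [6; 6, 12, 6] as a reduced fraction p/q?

a_0 = 6: 6/1
a_1 = 6: 37/6
a_2 = 12: 450/73
a_3 = 6: 2737/444

2737/444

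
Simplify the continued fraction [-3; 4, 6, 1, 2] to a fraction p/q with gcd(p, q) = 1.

-229/83

a_0 = -3: -3/1
a_1 = 4: -11/4
a_2 = 6: -69/25
a_3 = 1: -80/29
a_4 = 2: -229/83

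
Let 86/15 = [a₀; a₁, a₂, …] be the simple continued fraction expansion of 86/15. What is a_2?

2

⌊86/15⌋ = 5, remainder 11
⌊15/11⌋ = 1, remainder 4
⌊11/4⌋ = 2, remainder 3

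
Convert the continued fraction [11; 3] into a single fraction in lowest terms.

34/3

Collapse the nested fraction from the inside out:
Start with 3.
11 + 1/(3/1) = 11 + 1/3 = 34/3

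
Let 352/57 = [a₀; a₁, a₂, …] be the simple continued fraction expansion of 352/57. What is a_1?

5

Run the Euclidean algorithm, recording each quotient:
352 = 6·57 + 10, so a_0 = 6
57 = 5·10 + 7, so a_1 = 5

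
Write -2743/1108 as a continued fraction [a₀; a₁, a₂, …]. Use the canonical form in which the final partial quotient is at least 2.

⌊-2743/1108⌋ = -3, remainder 581
⌊1108/581⌋ = 1, remainder 527
⌊581/527⌋ = 1, remainder 54
⌊527/54⌋ = 9, remainder 41
⌊54/41⌋ = 1, remainder 13
⌊41/13⌋ = 3, remainder 2
⌊13/2⌋ = 6, remainder 1
⌊2/1⌋ = 2, remainder 0

[-3; 1, 1, 9, 1, 3, 6, 2]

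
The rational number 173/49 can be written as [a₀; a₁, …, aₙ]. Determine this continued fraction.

173 = 3·49 + 26, so a_0 = 3
49 = 1·26 + 23, so a_1 = 1
26 = 1·23 + 3, so a_2 = 1
23 = 7·3 + 2, so a_3 = 7
3 = 1·2 + 1, so a_4 = 1
2 = 2·1 + 0, so a_5 = 2

[3; 1, 1, 7, 1, 2]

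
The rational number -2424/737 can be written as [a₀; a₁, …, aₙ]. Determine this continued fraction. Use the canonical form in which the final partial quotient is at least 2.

Apply division with remainder until the remainder is 0:
-2424 = -4·737 + 524, so a_0 = -4
737 = 1·524 + 213, so a_1 = 1
524 = 2·213 + 98, so a_2 = 2
213 = 2·98 + 17, so a_3 = 2
98 = 5·17 + 13, so a_4 = 5
17 = 1·13 + 4, so a_5 = 1
13 = 3·4 + 1, so a_6 = 3
4 = 4·1 + 0, so a_7 = 4

[-4; 1, 2, 2, 5, 1, 3, 4]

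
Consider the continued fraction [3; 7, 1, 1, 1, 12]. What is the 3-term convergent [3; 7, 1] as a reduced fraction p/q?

25/8

Start with 1.
7 + 1/(1/1) = 7 + 1/1 = 8/1
3 + 1/(8/1) = 3 + 1/8 = 25/8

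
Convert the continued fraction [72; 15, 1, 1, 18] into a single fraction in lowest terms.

41365/574

Start with 18.
1 + 1/(18/1) = 1 + 1/18 = 19/18
1 + 1/(19/18) = 1 + 18/19 = 37/19
15 + 1/(37/19) = 15 + 19/37 = 574/37
72 + 1/(574/37) = 72 + 37/574 = 41365/574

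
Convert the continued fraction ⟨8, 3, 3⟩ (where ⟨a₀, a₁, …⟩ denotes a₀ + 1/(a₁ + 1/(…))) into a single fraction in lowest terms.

Collapse the nested fraction from the inside out:
Start with 3.
3 + 1/(3/1) = 3 + 1/3 = 10/3
8 + 1/(10/3) = 8 + 3/10 = 83/10

83/10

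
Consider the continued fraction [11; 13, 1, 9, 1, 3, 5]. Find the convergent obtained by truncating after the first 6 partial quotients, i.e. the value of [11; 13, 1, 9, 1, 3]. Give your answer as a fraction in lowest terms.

Start with 3.
1 + 1/(3/1) = 1 + 1/3 = 4/3
9 + 1/(4/3) = 9 + 3/4 = 39/4
1 + 1/(39/4) = 1 + 4/39 = 43/39
13 + 1/(43/39) = 13 + 39/43 = 598/43
11 + 1/(598/43) = 11 + 43/598 = 6621/598

6621/598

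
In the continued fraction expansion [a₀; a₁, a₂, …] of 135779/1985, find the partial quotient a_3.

135779 = 68·1985 + 799, so a_0 = 68
1985 = 2·799 + 387, so a_1 = 2
799 = 2·387 + 25, so a_2 = 2
387 = 15·25 + 12, so a_3 = 15

15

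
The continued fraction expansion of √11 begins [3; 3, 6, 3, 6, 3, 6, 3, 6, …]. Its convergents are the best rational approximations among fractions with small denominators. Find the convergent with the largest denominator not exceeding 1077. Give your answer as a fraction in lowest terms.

1257/379

List convergents until the denominator exceeds the bound:
a_0 = 3: 3/1  (≤ bound)
a_1 = 3: 10/3  (≤ bound)
a_2 = 6: 63/19  (≤ bound)
a_3 = 3: 199/60  (≤ bound)
a_4 = 6: 1257/379  (≤ bound)
a_5 = 3: 3970/1197  (> 1077, stop)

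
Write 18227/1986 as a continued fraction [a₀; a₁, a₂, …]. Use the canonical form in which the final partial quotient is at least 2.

⌊18227/1986⌋ = 9, remainder 353
⌊1986/353⌋ = 5, remainder 221
⌊353/221⌋ = 1, remainder 132
⌊221/132⌋ = 1, remainder 89
⌊132/89⌋ = 1, remainder 43
⌊89/43⌋ = 2, remainder 3
⌊43/3⌋ = 14, remainder 1
⌊3/1⌋ = 3, remainder 0

[9; 5, 1, 1, 1, 2, 14, 3]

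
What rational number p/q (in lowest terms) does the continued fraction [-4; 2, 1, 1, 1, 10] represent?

Compute successive convergents:
a_0 = -4: -4/1
a_1 = 2: -7/2
a_2 = 1: -11/3
a_3 = 1: -18/5
a_4 = 1: -29/8
a_5 = 10: -308/85

-308/85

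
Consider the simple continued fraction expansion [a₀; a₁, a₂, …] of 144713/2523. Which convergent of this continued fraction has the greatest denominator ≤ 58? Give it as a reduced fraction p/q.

803/14

a_0 = 57: 57/1  (≤ bound)
a_1 = 2: 115/2  (≤ bound)
a_2 = 1: 172/3  (≤ bound)
a_3 = 3: 631/11  (≤ bound)
a_4 = 1: 803/14  (≤ bound)
a_5 = 13: 11070/193  (> 58, stop)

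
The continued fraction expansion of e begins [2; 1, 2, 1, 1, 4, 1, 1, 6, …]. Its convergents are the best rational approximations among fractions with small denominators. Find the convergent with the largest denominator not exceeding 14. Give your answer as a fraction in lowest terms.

a_0 = 2: 2/1  (≤ bound)
a_1 = 1: 3/1  (≤ bound)
a_2 = 2: 8/3  (≤ bound)
a_3 = 1: 11/4  (≤ bound)
a_4 = 1: 19/7  (≤ bound)
a_5 = 4: 87/32  (> 14, stop)

19/7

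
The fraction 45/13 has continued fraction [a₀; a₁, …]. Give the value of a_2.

45 ÷ 13 → quotient 3, remainder 6
13 ÷ 6 → quotient 2, remainder 1
6 ÷ 1 → quotient 6, remainder 0

6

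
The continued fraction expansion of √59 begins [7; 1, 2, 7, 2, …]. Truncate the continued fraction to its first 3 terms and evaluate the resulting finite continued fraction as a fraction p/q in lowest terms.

Work from the innermost term outward:
Start with 2.
1 + 1/(2/1) = 1 + 1/2 = 3/2
7 + 1/(3/2) = 7 + 2/3 = 23/3

23/3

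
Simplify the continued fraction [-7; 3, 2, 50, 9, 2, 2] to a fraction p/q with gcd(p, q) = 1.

-111625/16626

a_0 = -7: -7/1
a_1 = 3: -20/3
a_2 = 2: -47/7
a_3 = 50: -2370/353
a_4 = 9: -21377/3184
a_5 = 2: -45124/6721
a_6 = 2: -111625/16626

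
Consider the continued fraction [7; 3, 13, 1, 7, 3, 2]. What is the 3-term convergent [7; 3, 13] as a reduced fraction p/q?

a_0 = 7: 7/1
a_1 = 3: 22/3
a_2 = 13: 293/40

293/40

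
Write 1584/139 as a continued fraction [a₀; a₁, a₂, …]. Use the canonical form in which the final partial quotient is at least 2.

[11; 2, 1, 1, 8, 1, 2]

1584 ÷ 139 → quotient 11, remainder 55
139 ÷ 55 → quotient 2, remainder 29
55 ÷ 29 → quotient 1, remainder 26
29 ÷ 26 → quotient 1, remainder 3
26 ÷ 3 → quotient 8, remainder 2
3 ÷ 2 → quotient 1, remainder 1
2 ÷ 1 → quotient 2, remainder 0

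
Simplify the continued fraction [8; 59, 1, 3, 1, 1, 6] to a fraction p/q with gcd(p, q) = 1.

Build up convergents one term at a time:
a_0 = 8: 8/1
a_1 = 59: 473/59
a_2 = 1: 481/60
a_3 = 3: 1916/239
a_4 = 1: 2397/299
a_5 = 1: 4313/538
a_6 = 6: 28275/3527

28275/3527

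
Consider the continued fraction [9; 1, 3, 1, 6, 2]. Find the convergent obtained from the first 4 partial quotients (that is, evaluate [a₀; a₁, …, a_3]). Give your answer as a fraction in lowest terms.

Collapse the nested fraction from the inside out:
Start with 1.
3 + 1/(1/1) = 3 + 1/1 = 4/1
1 + 1/(4/1) = 1 + 1/4 = 5/4
9 + 1/(5/4) = 9 + 4/5 = 49/5

49/5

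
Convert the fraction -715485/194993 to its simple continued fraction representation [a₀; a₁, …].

[-4; 3, 42, 10, 1, 2, 2, 20]

Repeatedly divide and take the remainder:
-715485 = -4·194993 + 64487, so a_0 = -4
194993 = 3·64487 + 1532, so a_1 = 3
64487 = 42·1532 + 143, so a_2 = 42
1532 = 10·143 + 102, so a_3 = 10
143 = 1·102 + 41, so a_4 = 1
102 = 2·41 + 20, so a_5 = 2
41 = 2·20 + 1, so a_6 = 2
20 = 20·1 + 0, so a_7 = 20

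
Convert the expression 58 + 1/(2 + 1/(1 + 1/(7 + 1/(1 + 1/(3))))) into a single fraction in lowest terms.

5893/101

Start with 3.
1 + 1/(3/1) = 1 + 1/3 = 4/3
7 + 1/(4/3) = 7 + 3/4 = 31/4
1 + 1/(31/4) = 1 + 4/31 = 35/31
2 + 1/(35/31) = 2 + 31/35 = 101/35
58 + 1/(101/35) = 58 + 35/101 = 5893/101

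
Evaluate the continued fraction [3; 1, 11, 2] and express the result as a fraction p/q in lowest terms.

98/25

Start with 2.
11 + 1/(2/1) = 11 + 1/2 = 23/2
1 + 1/(23/2) = 1 + 2/23 = 25/23
3 + 1/(25/23) = 3 + 23/25 = 98/25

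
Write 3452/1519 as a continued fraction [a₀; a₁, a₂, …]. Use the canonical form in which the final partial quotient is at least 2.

[2; 3, 1, 2, 45, 1, 2]

⌊3452/1519⌋ = 2, remainder 414
⌊1519/414⌋ = 3, remainder 277
⌊414/277⌋ = 1, remainder 137
⌊277/137⌋ = 2, remainder 3
⌊137/3⌋ = 45, remainder 2
⌊3/2⌋ = 1, remainder 1
⌊2/1⌋ = 2, remainder 0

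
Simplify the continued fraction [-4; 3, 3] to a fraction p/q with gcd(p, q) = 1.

-37/10

Starting at the tail and folding back:
Start with 3.
3 + 1/(3/1) = 3 + 1/3 = 10/3
-4 + 1/(10/3) = -4 + 3/10 = -37/10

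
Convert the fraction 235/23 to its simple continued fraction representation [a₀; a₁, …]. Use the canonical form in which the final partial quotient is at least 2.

[10; 4, 1, 1, 2]

⌊235/23⌋ = 10, remainder 5
⌊23/5⌋ = 4, remainder 3
⌊5/3⌋ = 1, remainder 2
⌊3/2⌋ = 1, remainder 1
⌊2/1⌋ = 2, remainder 0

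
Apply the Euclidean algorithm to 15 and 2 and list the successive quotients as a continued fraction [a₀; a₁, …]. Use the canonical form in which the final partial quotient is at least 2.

[7; 2]

Run the Euclidean algorithm, recording each quotient:
15 = 7·2 + 1, so a_0 = 7
2 = 2·1 + 0, so a_1 = 2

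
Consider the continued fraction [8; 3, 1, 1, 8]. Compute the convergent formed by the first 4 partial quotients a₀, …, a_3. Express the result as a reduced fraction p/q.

Start with 1.
1 + 1/(1/1) = 1 + 1/1 = 2/1
3 + 1/(2/1) = 3 + 1/2 = 7/2
8 + 1/(7/2) = 8 + 2/7 = 58/7

58/7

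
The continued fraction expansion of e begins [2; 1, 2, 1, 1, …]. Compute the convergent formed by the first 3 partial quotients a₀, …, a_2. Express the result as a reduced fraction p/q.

8/3

Use the convergent recurrence hₖ = aₖ·hₖ₋₁ + hₖ₋₂ (and likewise for the denominators kₖ):
a_0 = 2: 2/1
a_1 = 1: 3/1
a_2 = 2: 8/3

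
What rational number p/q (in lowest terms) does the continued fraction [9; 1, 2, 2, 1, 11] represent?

1135/117

a_0 = 9: 9/1
a_1 = 1: 10/1
a_2 = 2: 29/3
a_3 = 2: 68/7
a_4 = 1: 97/10
a_5 = 11: 1135/117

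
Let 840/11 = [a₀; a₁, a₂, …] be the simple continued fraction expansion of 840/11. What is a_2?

⌊840/11⌋ = 76, remainder 4
⌊11/4⌋ = 2, remainder 3
⌊4/3⌋ = 1, remainder 1

1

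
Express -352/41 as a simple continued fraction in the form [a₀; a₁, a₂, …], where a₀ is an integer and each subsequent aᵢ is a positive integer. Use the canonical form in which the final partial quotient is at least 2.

-352 = -9·41 + 17, so a_0 = -9
41 = 2·17 + 7, so a_1 = 2
17 = 2·7 + 3, so a_2 = 2
7 = 2·3 + 1, so a_3 = 2
3 = 3·1 + 0, so a_4 = 3

[-9; 2, 2, 2, 3]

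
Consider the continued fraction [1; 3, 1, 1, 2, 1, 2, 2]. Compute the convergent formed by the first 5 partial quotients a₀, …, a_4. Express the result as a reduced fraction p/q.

23/18

Start with 2.
1 + 1/(2/1) = 1 + 1/2 = 3/2
1 + 1/(3/2) = 1 + 2/3 = 5/3
3 + 1/(5/3) = 3 + 3/5 = 18/5
1 + 1/(18/5) = 1 + 5/18 = 23/18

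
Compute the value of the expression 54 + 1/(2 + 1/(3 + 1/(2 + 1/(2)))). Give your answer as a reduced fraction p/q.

a_0 = 54: 54/1
a_1 = 2: 109/2
a_2 = 3: 381/7
a_3 = 2: 871/16
a_4 = 2: 2123/39

2123/39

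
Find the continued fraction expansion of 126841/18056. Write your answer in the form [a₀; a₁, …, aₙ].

Repeatedly divide and take the remainder:
126841 = 7·18056 + 449, so a_0 = 7
18056 = 40·449 + 96, so a_1 = 40
449 = 4·96 + 65, so a_2 = 4
96 = 1·65 + 31, so a_3 = 1
65 = 2·31 + 3, so a_4 = 2
31 = 10·3 + 1, so a_5 = 10
3 = 3·1 + 0, so a_6 = 3

[7; 40, 4, 1, 2, 10, 3]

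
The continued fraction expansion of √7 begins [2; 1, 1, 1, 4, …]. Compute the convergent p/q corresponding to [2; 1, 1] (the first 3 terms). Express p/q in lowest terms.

Start with 1.
1 + 1/(1/1) = 1 + 1/1 = 2/1
2 + 1/(2/1) = 2 + 1/2 = 5/2

5/2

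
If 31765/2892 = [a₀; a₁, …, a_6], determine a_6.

3

31765 ÷ 2892 → quotient 10, remainder 2845
2892 ÷ 2845 → quotient 1, remainder 47
2845 ÷ 47 → quotient 60, remainder 25
47 ÷ 25 → quotient 1, remainder 22
25 ÷ 22 → quotient 1, remainder 3
22 ÷ 3 → quotient 7, remainder 1
3 ÷ 1 → quotient 3, remainder 0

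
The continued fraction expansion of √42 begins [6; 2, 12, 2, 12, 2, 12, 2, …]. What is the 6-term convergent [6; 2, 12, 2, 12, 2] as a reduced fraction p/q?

8749/1350

Start with 2.
12 + 1/(2/1) = 12 + 1/2 = 25/2
2 + 1/(25/2) = 2 + 2/25 = 52/25
12 + 1/(52/25) = 12 + 25/52 = 649/52
2 + 1/(649/52) = 2 + 52/649 = 1350/649
6 + 1/(1350/649) = 6 + 649/1350 = 8749/1350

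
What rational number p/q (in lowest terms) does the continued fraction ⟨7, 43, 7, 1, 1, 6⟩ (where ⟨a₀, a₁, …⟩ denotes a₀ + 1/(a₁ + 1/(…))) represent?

Start with 6.
1 + 1/(6/1) = 1 + 1/6 = 7/6
1 + 1/(7/6) = 1 + 6/7 = 13/7
7 + 1/(13/7) = 7 + 7/13 = 98/13
43 + 1/(98/13) = 43 + 13/98 = 4227/98
7 + 1/(4227/98) = 7 + 98/4227 = 29687/4227

29687/4227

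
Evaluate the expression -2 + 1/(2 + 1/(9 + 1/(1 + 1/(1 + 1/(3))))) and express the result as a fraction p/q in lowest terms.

Work from the innermost term outward:
Start with 3.
1 + 1/(3/1) = 1 + 1/3 = 4/3
1 + 1/(4/3) = 1 + 3/4 = 7/4
9 + 1/(7/4) = 9 + 4/7 = 67/7
2 + 1/(67/7) = 2 + 7/67 = 141/67
-2 + 1/(141/67) = -2 + 67/141 = -215/141

-215/141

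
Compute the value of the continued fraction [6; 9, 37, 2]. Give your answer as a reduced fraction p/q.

Collapse the nested fraction from the inside out:
Start with 2.
37 + 1/(2/1) = 37 + 1/2 = 75/2
9 + 1/(75/2) = 9 + 2/75 = 677/75
6 + 1/(677/75) = 6 + 75/677 = 4137/677

4137/677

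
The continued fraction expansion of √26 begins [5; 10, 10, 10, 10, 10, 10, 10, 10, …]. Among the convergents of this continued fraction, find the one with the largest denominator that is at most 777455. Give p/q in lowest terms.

a_0 = 5: 5/1  (≤ bound)
a_1 = 10: 51/10  (≤ bound)
a_2 = 10: 515/101  (≤ bound)
a_3 = 10: 5201/1020  (≤ bound)
a_4 = 10: 52525/10301  (≤ bound)
a_5 = 10: 530451/104030  (≤ bound)
a_6 = 10: 5357035/1050601  (> 777455, stop)

530451/104030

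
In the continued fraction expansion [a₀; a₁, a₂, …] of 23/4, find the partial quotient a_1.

1

23 = 5·4 + 3, so a_0 = 5
4 = 1·3 + 1, so a_1 = 1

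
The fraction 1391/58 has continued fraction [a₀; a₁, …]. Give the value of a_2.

57

Run the Euclidean algorithm, recording each quotient:
1391 = 23·58 + 57, so a_0 = 23
58 = 1·57 + 1, so a_1 = 1
57 = 57·1 + 0, so a_2 = 57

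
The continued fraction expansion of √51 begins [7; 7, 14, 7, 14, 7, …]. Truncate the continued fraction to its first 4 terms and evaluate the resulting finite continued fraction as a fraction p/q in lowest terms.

a_0 = 7: 7/1
a_1 = 7: 50/7
a_2 = 14: 707/99
a_3 = 7: 4999/700

4999/700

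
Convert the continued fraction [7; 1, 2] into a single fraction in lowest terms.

Start with 2.
1 + 1/(2/1) = 1 + 1/2 = 3/2
7 + 1/(3/2) = 7 + 2/3 = 23/3

23/3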